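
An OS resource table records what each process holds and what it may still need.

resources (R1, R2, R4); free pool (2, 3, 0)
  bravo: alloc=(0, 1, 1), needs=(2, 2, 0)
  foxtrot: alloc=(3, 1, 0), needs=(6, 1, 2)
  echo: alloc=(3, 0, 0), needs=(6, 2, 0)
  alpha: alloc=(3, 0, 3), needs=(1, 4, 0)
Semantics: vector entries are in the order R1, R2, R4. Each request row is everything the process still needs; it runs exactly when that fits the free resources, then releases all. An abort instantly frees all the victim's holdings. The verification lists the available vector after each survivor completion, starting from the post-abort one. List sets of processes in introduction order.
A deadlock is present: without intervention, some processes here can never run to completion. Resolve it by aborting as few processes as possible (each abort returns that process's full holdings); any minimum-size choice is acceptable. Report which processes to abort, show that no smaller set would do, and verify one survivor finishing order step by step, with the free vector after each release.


Abort foxtrot.
Key observation: the deadlocked echo becomes finishable only because foxtrot released (3, 1, 0); it completes at step 3 below.
Why nothing smaller works: aborting no one leaves the state deadlocked as given.
Survivors finish in the order: bravo, alpha, echo. Check, step by step (pool after the aborts first):
  pool = (5, 4, 0)
  bravo: need (2, 2, 0) fits (5, 4, 0); releases (0, 1, 1), pool now (5, 5, 1)
  alpha: need (1, 4, 0) fits (5, 5, 1); releases (3, 0, 3), pool now (8, 5, 4)
  echo: need (6, 2, 0) fits (8, 5, 4); releases (3, 0, 0), pool now (11, 5, 4)


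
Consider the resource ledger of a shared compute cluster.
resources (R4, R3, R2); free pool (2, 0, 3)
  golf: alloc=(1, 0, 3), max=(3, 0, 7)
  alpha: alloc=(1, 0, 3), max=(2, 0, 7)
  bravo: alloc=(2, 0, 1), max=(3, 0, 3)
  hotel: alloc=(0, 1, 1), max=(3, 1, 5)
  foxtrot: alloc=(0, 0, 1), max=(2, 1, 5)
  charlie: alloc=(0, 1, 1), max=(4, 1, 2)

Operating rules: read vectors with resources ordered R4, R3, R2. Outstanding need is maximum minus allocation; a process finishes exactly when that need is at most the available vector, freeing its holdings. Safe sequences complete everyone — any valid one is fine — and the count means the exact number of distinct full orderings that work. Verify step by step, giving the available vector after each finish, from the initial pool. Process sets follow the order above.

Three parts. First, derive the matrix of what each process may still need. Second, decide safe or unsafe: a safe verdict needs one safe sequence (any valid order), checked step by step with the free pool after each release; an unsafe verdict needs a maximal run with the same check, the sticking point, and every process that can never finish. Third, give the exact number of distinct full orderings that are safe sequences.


(1) Remaining need (order R4, R3, R2):
  golf: (2, 0, 4)
  alpha: (1, 0, 4)
  bravo: (1, 0, 2)
  hotel: (3, 0, 4)
  foxtrot: (2, 1, 4)
  charlie: (4, 0, 1)
(2) SAFE. One safe sequence: bravo, hotel, charlie, golf, alpha, foxtrot.
Key observation: reading the order forward, hotel is the first process whose need (3, 0, 4) meets the free pool (4, 0, 4) exactly on a resource it requests.
Step-by-step check:
  pool = (2, 0, 3)
  bravo: need (1, 0, 2) fits (2, 0, 3); releases (2, 0, 1), pool now (4, 0, 4)
  hotel: need (3, 0, 4) fits (4, 0, 4); releases (0, 1, 1), pool now (4, 1, 5)
  charlie: need (4, 0, 1) fits (4, 1, 5); releases (0, 1, 1), pool now (4, 2, 6)
  golf: need (2, 0, 4) fits (4, 2, 6); releases (1, 0, 3), pool now (5, 2, 9)
  alpha: need (1, 0, 4) fits (5, 2, 9); releases (1, 0, 3), pool now (6, 2, 12)
  foxtrot: need (2, 1, 4) fits (6, 2, 12); releases (0, 0, 1), pool now (6, 2, 13)
(3) Precisely 80 of the possible complete orderings are safe sequences.


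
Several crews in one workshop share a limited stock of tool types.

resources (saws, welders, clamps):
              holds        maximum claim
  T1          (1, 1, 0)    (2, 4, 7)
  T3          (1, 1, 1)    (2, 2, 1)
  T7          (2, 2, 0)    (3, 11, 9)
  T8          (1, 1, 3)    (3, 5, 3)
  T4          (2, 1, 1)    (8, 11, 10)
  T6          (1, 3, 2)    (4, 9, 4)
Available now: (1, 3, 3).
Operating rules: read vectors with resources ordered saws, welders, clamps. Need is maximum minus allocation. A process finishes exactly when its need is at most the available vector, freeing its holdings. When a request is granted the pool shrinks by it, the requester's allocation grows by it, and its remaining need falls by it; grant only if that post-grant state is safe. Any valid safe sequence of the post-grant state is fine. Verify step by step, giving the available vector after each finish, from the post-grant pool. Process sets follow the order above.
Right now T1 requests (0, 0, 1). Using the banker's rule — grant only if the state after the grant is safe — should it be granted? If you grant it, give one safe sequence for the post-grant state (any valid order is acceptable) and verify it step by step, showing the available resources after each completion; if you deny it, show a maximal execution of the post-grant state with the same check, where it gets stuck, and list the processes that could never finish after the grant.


GRANT: granting preserves safety; a valid post-grant sequence is T3, T8, T1, T6, T7, T4.
Key observation: after the grant the pool drops to (1, 3, 2), which still lets T3 finish first and unwind the rest.
Verifying the post-grant state step by step:
  pool = (1, 3, 2)
  T3: need (1, 1, 0) fits (1, 3, 2); releases (1, 1, 1), pool now (2, 4, 3)
  T8: need (2, 4, 0) fits (2, 4, 3); releases (1, 1, 3), pool now (3, 5, 6)
  T1: need (1, 3, 6) fits (3, 5, 6); releases (1, 1, 1), pool now (4, 6, 7)
  T6: need (3, 6, 2) fits (4, 6, 7); releases (1, 3, 2), pool now (5, 9, 9)
  T7: need (1, 9, 9) fits (5, 9, 9); releases (2, 2, 0), pool now (7, 11, 9)
  T4: need (6, 10, 9) fits (7, 11, 9); releases (2, 1, 1), pool now (9, 12, 10)


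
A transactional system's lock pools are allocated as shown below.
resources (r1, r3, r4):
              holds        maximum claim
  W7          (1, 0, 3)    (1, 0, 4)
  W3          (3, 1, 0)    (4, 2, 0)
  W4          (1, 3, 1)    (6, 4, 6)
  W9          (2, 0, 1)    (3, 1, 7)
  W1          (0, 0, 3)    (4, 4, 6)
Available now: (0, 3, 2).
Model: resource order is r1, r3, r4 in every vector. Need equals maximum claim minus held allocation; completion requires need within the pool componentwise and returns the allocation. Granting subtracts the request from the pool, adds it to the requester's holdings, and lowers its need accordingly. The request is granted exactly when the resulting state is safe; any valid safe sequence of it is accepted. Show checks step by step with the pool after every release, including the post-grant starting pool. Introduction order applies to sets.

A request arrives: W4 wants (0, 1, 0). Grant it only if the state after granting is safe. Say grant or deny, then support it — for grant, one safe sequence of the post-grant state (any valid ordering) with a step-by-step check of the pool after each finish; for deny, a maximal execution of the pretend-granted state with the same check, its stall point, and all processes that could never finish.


DENY. Granting would leave the state unsafe.
Key observation: after W7, W3 the pool peaks at (4, 3, 5), and each blocked process is short somewhere: W4 on r1; W9 on r4; W1 on r3.
After a pretend grant, a maximal execution: W7, W3 — then nothing else fits. Check, step by step:
  pool = (0, 2, 2)
  run W7 (needs (0, 0, 1), free (0, 2, 2)); after release of (1, 0, 3) the pool is (1, 2, 5)
  run W3 (needs (1, 1, 0), free (1, 2, 5)); after release of (3, 1, 0) the pool is (4, 3, 5)
  W4 cannot run: need (5, 0, 5) vs free (4, 3, 5) (insufficient r1)
  W9 cannot run: need (1, 1, 6) vs free (4, 3, 5) (insufficient r4)
  W1 cannot run: need (4, 4, 3) vs free (4, 3, 5) (insufficient r3)
Had the request been granted, W4, W9 and W1 could never finish.


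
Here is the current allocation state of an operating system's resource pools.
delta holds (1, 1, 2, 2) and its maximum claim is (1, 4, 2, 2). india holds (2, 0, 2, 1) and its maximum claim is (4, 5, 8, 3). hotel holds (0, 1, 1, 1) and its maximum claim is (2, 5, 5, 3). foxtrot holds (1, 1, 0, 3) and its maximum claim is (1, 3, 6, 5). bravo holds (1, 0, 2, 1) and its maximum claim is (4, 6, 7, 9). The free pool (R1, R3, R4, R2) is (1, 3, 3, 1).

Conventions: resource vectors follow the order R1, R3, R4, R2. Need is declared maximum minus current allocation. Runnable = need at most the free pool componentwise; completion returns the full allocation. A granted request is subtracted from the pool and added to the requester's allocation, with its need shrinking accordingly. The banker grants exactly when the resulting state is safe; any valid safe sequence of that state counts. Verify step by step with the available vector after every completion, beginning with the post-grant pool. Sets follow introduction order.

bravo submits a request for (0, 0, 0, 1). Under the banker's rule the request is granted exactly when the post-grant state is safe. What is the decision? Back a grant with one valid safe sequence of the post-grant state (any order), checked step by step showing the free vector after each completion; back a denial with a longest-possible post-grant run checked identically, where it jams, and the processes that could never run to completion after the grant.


GRANT: granting preserves safety; a valid post-grant sequence is delta, hotel, india, foxtrot, bravo.
Key observation: the transfer keeps a workable pool ((1, 3, 3, 0)); delta starts the safe sequence.
Step-by-step check of the post-grant state:
  pool = (1, 3, 3, 0)
  run delta (needs (0, 3, 0, 0), free (1, 3, 3, 0)); after release of (1, 1, 2, 2) the pool is (2, 4, 5, 2)
  run hotel (needs (2, 4, 4, 2), free (2, 4, 5, 2)); after release of (0, 1, 1, 1) the pool is (2, 5, 6, 3)
  run india (needs (2, 5, 6, 2), free (2, 5, 6, 3)); after release of (2, 0, 2, 1) the pool is (4, 5, 8, 4)
  run foxtrot (needs (0, 2, 6, 2), free (4, 5, 8, 4)); after release of (1, 1, 0, 3) the pool is (5, 6, 8, 7)
  run bravo (needs (3, 6, 5, 7), free (5, 6, 8, 7)); after release of (1, 0, 2, 2) the pool is (6, 6, 10, 9)


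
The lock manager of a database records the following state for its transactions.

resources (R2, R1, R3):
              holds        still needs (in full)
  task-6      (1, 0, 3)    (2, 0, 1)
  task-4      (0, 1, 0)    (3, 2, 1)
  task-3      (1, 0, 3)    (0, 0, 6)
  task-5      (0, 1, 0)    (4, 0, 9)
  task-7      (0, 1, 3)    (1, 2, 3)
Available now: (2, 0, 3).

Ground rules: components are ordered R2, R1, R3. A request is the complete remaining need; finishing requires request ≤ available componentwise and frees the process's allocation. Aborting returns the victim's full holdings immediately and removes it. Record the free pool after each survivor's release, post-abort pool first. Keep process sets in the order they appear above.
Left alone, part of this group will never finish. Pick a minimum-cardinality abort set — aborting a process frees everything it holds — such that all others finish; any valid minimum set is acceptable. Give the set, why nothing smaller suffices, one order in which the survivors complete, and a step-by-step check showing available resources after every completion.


Minimum abort set: task-4.
Key observation: task-7 was stuck for good until task-4 gave back (0, 1, 0); in the order shown it finishes at step 4.
No smaller set exists: with zero aborts the deadlock remains.
Survivors finish in the order: task-6, task-3, task-5, task-7. Walking it through (pool after the aborts first):
  pool = (2, 1, 3)
  task-6 needs (2, 0, 1) <= (2, 1, 3) -> finishes; pool += (1, 0, 3) = (3, 1, 6)
  task-3 needs (0, 0, 6) <= (3, 1, 6) -> finishes; pool += (1, 0, 3) = (4, 1, 9)
  task-5 needs (4, 0, 9) <= (4, 1, 9) -> finishes; pool += (0, 1, 0) = (4, 2, 9)
  task-7 needs (1, 2, 3) <= (4, 2, 9) -> finishes; pool += (0, 1, 3) = (4, 3, 12)


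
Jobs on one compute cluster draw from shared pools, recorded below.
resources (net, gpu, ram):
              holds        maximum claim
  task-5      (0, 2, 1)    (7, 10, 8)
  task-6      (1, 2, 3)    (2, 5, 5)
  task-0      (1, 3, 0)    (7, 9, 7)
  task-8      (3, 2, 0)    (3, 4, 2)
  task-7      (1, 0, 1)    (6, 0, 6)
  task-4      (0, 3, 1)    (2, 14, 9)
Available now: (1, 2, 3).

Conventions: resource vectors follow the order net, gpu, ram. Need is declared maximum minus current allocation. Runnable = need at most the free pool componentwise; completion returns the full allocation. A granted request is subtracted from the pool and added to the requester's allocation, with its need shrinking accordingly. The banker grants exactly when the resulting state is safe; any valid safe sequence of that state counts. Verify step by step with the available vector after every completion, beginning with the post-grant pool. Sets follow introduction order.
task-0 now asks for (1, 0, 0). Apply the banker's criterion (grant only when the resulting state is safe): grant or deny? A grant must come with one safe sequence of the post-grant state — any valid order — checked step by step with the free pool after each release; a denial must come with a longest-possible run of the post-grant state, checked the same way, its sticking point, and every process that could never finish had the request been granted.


DENY: after the grant no complete ordering would exist.
Key observation: after task-8, task-6 the pool peaks at (4, 6, 6), and each blocked process is short somewhere: task-5 on net, gpu, ram; task-0 on net, ram; task-7 on net; task-4 on gpu, ram.
After a pretend grant, a maximal execution: task-8, task-6 — then nothing else fits. Verifying each step:
  pool = (0, 2, 3)
  task-8 needs (0, 2, 2) <= (0, 2, 3) -> finishes; pool += (3, 2, 0) = (3, 4, 3)
  task-6 needs (1, 3, 2) <= (3, 4, 3) -> finishes; pool += (1, 2, 3) = (4, 6, 6)
  task-5 cannot run: need (7, 8, 7) vs free (4, 6, 6) (insufficient net, gpu and ram)
  task-0 cannot run: need (5, 6, 7) vs free (4, 6, 6) (insufficient net and ram)
  task-7 cannot run: need (5, 0, 5) vs free (4, 6, 6) (insufficient net)
  task-4 cannot run: need (2, 11, 8) vs free (4, 6, 6) (insufficient gpu and ram)
Processes that could never finish after the grant: task-5, task-0, task-7 and task-4.


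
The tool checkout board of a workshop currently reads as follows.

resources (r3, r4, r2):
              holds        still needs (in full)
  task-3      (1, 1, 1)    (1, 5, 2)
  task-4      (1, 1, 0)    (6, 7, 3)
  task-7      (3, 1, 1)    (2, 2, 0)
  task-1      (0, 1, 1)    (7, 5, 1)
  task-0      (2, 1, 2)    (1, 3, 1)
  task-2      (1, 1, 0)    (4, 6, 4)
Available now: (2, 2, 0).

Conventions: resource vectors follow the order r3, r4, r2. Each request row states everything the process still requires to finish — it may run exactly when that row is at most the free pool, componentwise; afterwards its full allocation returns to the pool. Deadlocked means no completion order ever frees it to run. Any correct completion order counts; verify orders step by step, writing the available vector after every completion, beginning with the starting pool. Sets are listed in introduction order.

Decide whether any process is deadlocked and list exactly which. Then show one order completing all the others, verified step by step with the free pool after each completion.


Deadlocked: task-3, task-4, task-1 and task-2.
Key observation: r4 is the bottleneck — with task-7, task-0 done the pool holds (7, 4, 3), short of every remaining need.
A valid finishing order for the others: task-7, task-0. Verifying each step:
  pool = (2, 2, 0)
  task-7 needs (2, 2, 0) <= (2, 2, 0) -> finishes; pool += (3, 1, 1) = (5, 3, 1)
  task-0 needs (1, 3, 1) <= (5, 3, 1) -> finishes; pool += (2, 1, 2) = (7, 4, 3)
None of the blocked processes ever fits:
  blocked: task-3 wants (1, 5, 2), pool (7, 4, 3) — not enough r4
  blocked: task-4 wants (6, 7, 3), pool (7, 4, 3) — not enough r4
  blocked: task-1 wants (7, 5, 1), pool (7, 4, 3) — not enough r4
  blocked: task-2 wants (4, 6, 4), pool (7, 4, 3) — not enough r4 and r2


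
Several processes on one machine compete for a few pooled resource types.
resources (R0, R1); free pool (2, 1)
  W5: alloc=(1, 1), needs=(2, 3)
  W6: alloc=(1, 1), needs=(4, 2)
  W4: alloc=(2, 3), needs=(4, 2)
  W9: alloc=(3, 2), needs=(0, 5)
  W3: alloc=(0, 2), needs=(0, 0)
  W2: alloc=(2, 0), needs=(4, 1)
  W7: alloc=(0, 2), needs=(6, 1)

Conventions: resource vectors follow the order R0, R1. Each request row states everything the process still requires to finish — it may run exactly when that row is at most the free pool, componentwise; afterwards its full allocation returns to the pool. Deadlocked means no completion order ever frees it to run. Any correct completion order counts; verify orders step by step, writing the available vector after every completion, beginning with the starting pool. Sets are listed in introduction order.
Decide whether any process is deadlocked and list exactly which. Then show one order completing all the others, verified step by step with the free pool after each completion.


The deadlocked set is W6, W4, W9, W2 and W7.
Key observation: after W3, W5 the pool peaks at (3, 4), and each blocked process is short somewhere: W6 on R0; W4 on R0; W9 on R1; W2 on R0; W7 on R0.
A valid finishing order for the others: W3, W5. Step-by-step check:
  pool = (2, 1)
  run W3 (needs (0, 0), free (2, 1)); after release of (0, 2) the pool is (2, 3)
  run W5 (needs (2, 3), free (2, 3)); after release of (1, 1) the pool is (3, 4)
None of the blocked processes ever fits:
  W6 cannot run: need (4, 2) vs free (3, 4) (insufficient R0)
  W4 cannot run: need (4, 2) vs free (3, 4) (insufficient R0)
  W9 cannot run: need (0, 5) vs free (3, 4) (insufficient R1)
  W2 cannot run: need (4, 1) vs free (3, 4) (insufficient R0)
  W7 cannot run: need (6, 1) vs free (3, 4) (insufficient R0)


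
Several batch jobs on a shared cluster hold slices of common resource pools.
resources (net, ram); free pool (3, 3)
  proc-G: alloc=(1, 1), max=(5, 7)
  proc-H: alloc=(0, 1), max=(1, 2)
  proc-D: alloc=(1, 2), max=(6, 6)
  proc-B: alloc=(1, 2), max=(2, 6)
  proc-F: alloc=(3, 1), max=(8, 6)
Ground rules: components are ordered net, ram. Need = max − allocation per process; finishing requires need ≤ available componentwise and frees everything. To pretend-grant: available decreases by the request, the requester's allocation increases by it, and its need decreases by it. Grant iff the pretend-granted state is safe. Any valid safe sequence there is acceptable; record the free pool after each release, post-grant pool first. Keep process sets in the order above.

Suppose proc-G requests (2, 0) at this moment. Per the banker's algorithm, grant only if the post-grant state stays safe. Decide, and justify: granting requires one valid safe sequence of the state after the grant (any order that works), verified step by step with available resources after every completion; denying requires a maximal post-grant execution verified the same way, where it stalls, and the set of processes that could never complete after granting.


GRANT: granting preserves safety; a valid post-grant sequence is proc-H, proc-B, proc-G, proc-D, proc-F.
Key observation: granting shrinks the pool to (1, 3), yet proc-H still fits and the chain goes through.
Verifying the post-grant state step by step:
  pool = (1, 3)
  proc-H needs (1, 1) <= (1, 3) -> finishes; pool += (0, 1) = (1, 4)
  proc-B needs (1, 4) <= (1, 4) -> finishes; pool += (1, 2) = (2, 6)
  proc-G needs (2, 6) <= (2, 6) -> finishes; pool += (3, 1) = (5, 7)
  proc-D needs (5, 4) <= (5, 7) -> finishes; pool += (1, 2) = (6, 9)
  proc-F needs (5, 5) <= (6, 9) -> finishes; pool += (3, 1) = (9, 10)


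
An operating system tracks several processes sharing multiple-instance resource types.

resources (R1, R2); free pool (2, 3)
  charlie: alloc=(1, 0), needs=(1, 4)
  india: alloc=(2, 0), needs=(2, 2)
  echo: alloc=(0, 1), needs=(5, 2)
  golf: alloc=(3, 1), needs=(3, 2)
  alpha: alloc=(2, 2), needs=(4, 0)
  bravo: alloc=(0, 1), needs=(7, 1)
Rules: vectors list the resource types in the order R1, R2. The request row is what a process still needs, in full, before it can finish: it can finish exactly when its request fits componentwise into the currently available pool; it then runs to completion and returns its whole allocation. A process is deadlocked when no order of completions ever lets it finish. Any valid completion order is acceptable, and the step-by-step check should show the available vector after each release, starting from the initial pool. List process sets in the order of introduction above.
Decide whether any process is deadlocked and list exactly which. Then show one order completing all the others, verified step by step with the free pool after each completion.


The deadlocked set is empty.
Key observation: starting with india, each completion frees enough for the next — no one is permanently blocked.
The rest can finish in the order india, alpha, echo, charlie, bravo, golf. Verifying each step:
  pool = (2, 3)
  india needs (2, 2) <= (2, 3) -> finishes; pool += (2, 0) = (4, 3)
  alpha needs (4, 0) <= (4, 3) -> finishes; pool += (2, 2) = (6, 5)
  echo needs (5, 2) <= (6, 5) -> finishes; pool += (0, 1) = (6, 6)
  charlie needs (1, 4) <= (6, 6) -> finishes; pool += (1, 0) = (7, 6)
  bravo needs (7, 1) <= (7, 6) -> finishes; pool += (0, 1) = (7, 7)
  golf needs (3, 2) <= (7, 7) -> finishes; pool += (3, 1) = (10, 8)


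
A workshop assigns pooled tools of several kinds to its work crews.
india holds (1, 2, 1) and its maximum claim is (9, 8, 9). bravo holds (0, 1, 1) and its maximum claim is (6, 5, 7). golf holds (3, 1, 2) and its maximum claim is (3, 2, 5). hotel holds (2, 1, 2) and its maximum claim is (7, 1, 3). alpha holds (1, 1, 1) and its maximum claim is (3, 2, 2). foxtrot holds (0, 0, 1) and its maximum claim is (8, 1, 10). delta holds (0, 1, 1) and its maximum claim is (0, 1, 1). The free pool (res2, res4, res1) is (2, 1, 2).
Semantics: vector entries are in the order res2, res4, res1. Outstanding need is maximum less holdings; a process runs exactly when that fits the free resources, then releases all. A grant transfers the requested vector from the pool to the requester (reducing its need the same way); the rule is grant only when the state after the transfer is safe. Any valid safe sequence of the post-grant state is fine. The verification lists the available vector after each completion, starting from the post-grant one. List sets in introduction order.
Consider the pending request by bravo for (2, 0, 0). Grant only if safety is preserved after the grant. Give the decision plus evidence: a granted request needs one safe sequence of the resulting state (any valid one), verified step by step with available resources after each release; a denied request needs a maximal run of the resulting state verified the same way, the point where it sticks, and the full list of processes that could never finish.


GRANT — the state after the grant stays safe, e.g. via delta, golf, alpha, bravo, hotel, india, foxtrot.
Key observation: with (0, 1, 2) left after the transfer, delta can run at once — the state stays safe.
Verifying the post-grant state step by step:
  pool = (0, 1, 2)
  delta: need (0, 0, 0) fits (0, 1, 2); releases (0, 1, 1), pool now (0, 2, 3)
  golf: need (0, 1, 3) fits (0, 2, 3); releases (3, 1, 2), pool now (3, 3, 5)
  alpha: need (2, 1, 1) fits (3, 3, 5); releases (1, 1, 1), pool now (4, 4, 6)
  bravo: need (4, 4, 6) fits (4, 4, 6); releases (2, 1, 1), pool now (6, 5, 7)
  hotel: need (5, 0, 1) fits (6, 5, 7); releases (2, 1, 2), pool now (8, 6, 9)
  india: need (8, 6, 8) fits (8, 6, 9); releases (1, 2, 1), pool now (9, 8, 10)
  foxtrot: need (8, 1, 9) fits (9, 8, 10); releases (0, 0, 1), pool now (9, 8, 11)


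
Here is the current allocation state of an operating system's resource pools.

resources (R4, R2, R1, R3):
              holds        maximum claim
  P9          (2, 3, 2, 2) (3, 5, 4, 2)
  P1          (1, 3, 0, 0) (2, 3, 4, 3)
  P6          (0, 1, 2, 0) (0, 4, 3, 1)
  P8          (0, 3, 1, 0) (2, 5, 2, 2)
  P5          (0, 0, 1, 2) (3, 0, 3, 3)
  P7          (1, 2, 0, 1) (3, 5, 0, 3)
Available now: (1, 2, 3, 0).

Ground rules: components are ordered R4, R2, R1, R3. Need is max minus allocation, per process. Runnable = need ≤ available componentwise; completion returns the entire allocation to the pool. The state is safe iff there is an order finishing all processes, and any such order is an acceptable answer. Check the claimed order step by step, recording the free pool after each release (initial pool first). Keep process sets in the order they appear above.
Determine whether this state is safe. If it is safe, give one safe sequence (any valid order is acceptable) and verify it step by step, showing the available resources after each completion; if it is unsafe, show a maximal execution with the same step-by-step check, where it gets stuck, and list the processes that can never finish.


The state is SAFE; one workable sequence: P9, P6, P7, P1, P8, P5.
Key observation: at P9 the run first touches a limit — (1, 2, 2, 0) against (1, 2, 3, 0), exact on a resource it actually requests.
Verifying each step:
  pool = (1, 2, 3, 0)
  run P9 (needs (1, 2, 2, 0), free (1, 2, 3, 0)); after release of (2, 3, 2, 2) the pool is (3, 5, 5, 2)
  run P6 (needs (0, 3, 1, 1), free (3, 5, 5, 2)); after release of (0, 1, 2, 0) the pool is (3, 6, 7, 2)
  run P7 (needs (2, 3, 0, 2), free (3, 6, 7, 2)); after release of (1, 2, 0, 1) the pool is (4, 8, 7, 3)
  run P1 (needs (1, 0, 4, 3), free (4, 8, 7, 3)); after release of (1, 3, 0, 0) the pool is (5, 11, 7, 3)
  run P8 (needs (2, 2, 1, 2), free (5, 11, 7, 3)); after release of (0, 3, 1, 0) the pool is (5, 14, 8, 3)
  run P5 (needs (3, 0, 2, 1), free (5, 14, 8, 3)); after release of (0, 0, 1, 2) the pool is (5, 14, 9, 5)


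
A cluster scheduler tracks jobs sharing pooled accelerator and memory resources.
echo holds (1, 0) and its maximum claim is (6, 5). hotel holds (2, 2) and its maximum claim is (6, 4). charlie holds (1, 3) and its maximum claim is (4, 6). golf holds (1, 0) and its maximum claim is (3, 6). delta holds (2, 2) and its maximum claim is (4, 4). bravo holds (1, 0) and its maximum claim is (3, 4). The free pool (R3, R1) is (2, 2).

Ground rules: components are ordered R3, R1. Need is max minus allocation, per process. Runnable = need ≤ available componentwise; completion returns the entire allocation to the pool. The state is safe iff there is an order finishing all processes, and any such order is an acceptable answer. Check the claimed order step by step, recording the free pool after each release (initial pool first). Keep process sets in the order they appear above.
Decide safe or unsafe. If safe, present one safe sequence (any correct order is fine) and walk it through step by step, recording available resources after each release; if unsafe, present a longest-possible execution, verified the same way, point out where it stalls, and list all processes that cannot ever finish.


SAFE — a valid safe sequence is delta, bravo, hotel, charlie, golf, echo.
Key observation: delta is the earliest step where a requested resource binds exactly: need (2, 2), pool (2, 2) at its turn.
Walking it through:
  pool = (2, 2)
  run delta (needs (2, 2), free (2, 2)); after release of (2, 2) the pool is (4, 4)
  run bravo (needs (2, 4), free (4, 4)); after release of (1, 0) the pool is (5, 4)
  run hotel (needs (4, 2), free (5, 4)); after release of (2, 2) the pool is (7, 6)
  run charlie (needs (3, 3), free (7, 6)); after release of (1, 3) the pool is (8, 9)
  run golf (needs (2, 6), free (8, 9)); after release of (1, 0) the pool is (9, 9)
  run echo (needs (5, 5), free (9, 9)); after release of (1, 0) the pool is (10, 9)


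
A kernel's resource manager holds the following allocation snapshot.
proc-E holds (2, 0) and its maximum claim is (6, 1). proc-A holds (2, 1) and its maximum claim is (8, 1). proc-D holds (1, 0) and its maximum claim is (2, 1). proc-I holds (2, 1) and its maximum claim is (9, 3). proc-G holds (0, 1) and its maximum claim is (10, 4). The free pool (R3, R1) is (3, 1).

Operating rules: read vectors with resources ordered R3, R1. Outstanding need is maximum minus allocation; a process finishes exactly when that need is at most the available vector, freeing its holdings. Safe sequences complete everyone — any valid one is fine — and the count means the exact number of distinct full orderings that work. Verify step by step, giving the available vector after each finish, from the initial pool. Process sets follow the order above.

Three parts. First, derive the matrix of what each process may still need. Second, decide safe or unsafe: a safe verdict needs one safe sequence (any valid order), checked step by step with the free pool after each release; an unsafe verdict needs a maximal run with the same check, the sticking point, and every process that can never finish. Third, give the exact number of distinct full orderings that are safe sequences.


(1) Outstanding need per process (order R3, R1):
  proc-E: (4, 1)
  proc-A: (6, 0)
  proc-D: (1, 1)
  proc-I: (7, 2)
  proc-G: (10, 3)
(2) SAFE — a valid safe sequence is proc-D, proc-E, proc-A, proc-I, proc-G.
Key observation: proc-D is the earliest step where a requested resource binds exactly: need (1, 1), pool (3, 1) at its turn.
Check, step by step:
  pool = (3, 1)
  proc-D: need (1, 1) fits (3, 1); releases (1, 0), pool now (4, 1)
  proc-E: need (4, 1) fits (4, 1); releases (2, 0), pool now (6, 1)
  proc-A: need (6, 0) fits (6, 1); releases (2, 1), pool now (8, 2)
  proc-I: need (7, 2) fits (8, 2); releases (2, 1), pool now (10, 3)
  proc-G: need (10, 3) fits (10, 3); releases (0, 1), pool now (10, 4)
(3) The exact count: 1 of the possible complete orderings is a safe sequence.


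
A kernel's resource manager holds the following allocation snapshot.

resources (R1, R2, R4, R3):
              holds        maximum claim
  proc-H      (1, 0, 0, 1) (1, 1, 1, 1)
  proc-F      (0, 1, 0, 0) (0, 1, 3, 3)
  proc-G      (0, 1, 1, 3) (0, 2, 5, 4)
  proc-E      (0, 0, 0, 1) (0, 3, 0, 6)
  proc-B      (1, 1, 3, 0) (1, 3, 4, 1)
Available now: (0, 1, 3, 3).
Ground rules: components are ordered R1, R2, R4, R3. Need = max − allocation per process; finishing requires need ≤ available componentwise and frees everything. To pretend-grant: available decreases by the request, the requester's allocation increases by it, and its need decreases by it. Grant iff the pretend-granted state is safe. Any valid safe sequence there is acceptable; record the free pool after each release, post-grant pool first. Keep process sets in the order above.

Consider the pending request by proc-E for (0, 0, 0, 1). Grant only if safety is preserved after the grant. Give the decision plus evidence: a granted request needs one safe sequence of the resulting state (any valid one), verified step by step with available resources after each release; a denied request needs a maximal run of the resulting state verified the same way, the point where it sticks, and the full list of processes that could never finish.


GRANT. The post-grant state is safe; one safe sequence: proc-H, proc-F, proc-B, proc-G, proc-E.
Key observation: even at the reduced pool (0, 1, 3, 2), proc-H fits immediately, so safety survives the grant.
Verifying the post-grant state step by step:
  pool = (0, 1, 3, 2)
  run proc-H (needs (0, 1, 1, 0), free (0, 1, 3, 2)); after release of (1, 0, 0, 1) the pool is (1, 1, 3, 3)
  run proc-F (needs (0, 0, 3, 3), free (1, 1, 3, 3)); after release of (0, 1, 0, 0) the pool is (1, 2, 3, 3)
  run proc-B (needs (0, 2, 1, 1), free (1, 2, 3, 3)); after release of (1, 1, 3, 0) the pool is (2, 3, 6, 3)
  run proc-G (needs (0, 1, 4, 1), free (2, 3, 6, 3)); after release of (0, 1, 1, 3) the pool is (2, 4, 7, 6)
  run proc-E (needs (0, 3, 0, 4), free (2, 4, 7, 6)); after release of (0, 0, 0, 2) the pool is (2, 4, 7, 8)


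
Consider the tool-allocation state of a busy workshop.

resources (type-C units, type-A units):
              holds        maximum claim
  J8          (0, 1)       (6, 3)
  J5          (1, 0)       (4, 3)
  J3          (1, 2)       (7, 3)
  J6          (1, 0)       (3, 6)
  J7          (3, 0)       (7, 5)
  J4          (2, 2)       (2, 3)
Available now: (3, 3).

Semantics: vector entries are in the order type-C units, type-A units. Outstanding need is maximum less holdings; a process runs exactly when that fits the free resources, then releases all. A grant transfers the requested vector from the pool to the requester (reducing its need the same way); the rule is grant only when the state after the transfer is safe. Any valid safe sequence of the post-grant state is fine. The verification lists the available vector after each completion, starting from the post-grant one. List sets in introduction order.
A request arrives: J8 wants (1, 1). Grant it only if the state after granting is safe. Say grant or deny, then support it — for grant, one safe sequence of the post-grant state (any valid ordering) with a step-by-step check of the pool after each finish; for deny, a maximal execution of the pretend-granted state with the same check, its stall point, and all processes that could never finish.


GRANT. The post-grant state is safe; one safe sequence: J4, J5, J8, J7, J3, J6.
Key observation: (2, 2) free after granting still covers J4 first, and each release covers the next.
Check on the post-grant state, step by step:
  pool = (2, 2)
  run J4 (needs (0, 1), free (2, 2)); after release of (2, 2) the pool is (4, 4)
  run J5 (needs (3, 3), free (4, 4)); after release of (1, 0) the pool is (5, 4)
  run J8 (needs (5, 1), free (5, 4)); after release of (1, 2) the pool is (6, 6)
  run J7 (needs (4, 5), free (6, 6)); after release of (3, 0) the pool is (9, 6)
  run J3 (needs (6, 1), free (9, 6)); after release of (1, 2) the pool is (10, 8)
  run J6 (needs (2, 6), free (10, 8)); after release of (1, 0) the pool is (11, 8)


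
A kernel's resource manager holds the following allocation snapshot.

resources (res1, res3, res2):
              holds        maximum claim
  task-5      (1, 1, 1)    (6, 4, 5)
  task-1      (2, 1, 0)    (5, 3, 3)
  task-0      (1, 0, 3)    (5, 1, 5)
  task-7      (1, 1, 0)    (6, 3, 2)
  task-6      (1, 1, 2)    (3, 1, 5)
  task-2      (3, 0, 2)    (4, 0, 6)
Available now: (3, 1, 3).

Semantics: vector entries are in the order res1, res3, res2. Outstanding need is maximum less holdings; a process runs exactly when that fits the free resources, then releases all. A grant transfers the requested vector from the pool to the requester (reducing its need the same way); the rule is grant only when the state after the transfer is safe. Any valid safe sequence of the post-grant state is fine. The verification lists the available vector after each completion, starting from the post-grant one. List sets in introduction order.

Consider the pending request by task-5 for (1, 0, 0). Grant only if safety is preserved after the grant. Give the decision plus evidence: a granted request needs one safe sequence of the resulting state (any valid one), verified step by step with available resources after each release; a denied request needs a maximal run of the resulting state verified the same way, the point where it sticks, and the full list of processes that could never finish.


GRANT. The post-grant state is safe; one safe sequence: task-6, task-1, task-5, task-7, task-2, task-0.
Key observation: after the grant the pool drops to (2, 1, 3), which still lets task-6 finish first and unwind the rest.
Verifying the post-grant state step by step:
  pool = (2, 1, 3)
  task-6: need (2, 0, 3) fits (2, 1, 3); releases (1, 1, 2), pool now (3, 2, 5)
  task-1: need (3, 2, 3) fits (3, 2, 5); releases (2, 1, 0), pool now (5, 3, 5)
  task-5: need (4, 3, 4) fits (5, 3, 5); releases (2, 1, 1), pool now (7, 4, 6)
  task-7: need (5, 2, 2) fits (7, 4, 6); releases (1, 1, 0), pool now (8, 5, 6)
  task-2: need (1, 0, 4) fits (8, 5, 6); releases (3, 0, 2), pool now (11, 5, 8)
  task-0: need (4, 1, 2) fits (11, 5, 8); releases (1, 0, 3), pool now (12, 5, 11)


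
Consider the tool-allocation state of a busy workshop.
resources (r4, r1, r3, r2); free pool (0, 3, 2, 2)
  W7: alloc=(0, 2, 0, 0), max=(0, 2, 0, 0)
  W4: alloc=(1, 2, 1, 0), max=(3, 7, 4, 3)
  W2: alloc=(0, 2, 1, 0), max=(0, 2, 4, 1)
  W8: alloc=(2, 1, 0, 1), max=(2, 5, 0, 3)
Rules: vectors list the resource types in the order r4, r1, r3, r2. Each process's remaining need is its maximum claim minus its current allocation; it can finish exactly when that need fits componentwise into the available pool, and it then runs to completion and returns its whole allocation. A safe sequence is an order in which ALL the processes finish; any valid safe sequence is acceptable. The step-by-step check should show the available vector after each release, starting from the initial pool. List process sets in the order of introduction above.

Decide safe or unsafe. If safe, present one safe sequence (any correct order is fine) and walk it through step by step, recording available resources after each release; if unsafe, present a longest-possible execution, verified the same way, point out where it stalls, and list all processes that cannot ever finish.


UNSAFE.
Key observation: once W7, W8 finish, the pool peaks at (2, 6, 2, 3) — and every remaining process still needs more r3 than that.
A maximal execution: W7, W8 — then nothing else fits. Step-by-step check:
  pool = (0, 3, 2, 2)
  run W7 (needs (0, 0, 0, 0), free (0, 3, 2, 2)); after release of (0, 2, 0, 0) the pool is (0, 5, 2, 2)
  run W8 (needs (0, 4, 0, 2), free (0, 5, 2, 2)); after release of (2, 1, 0, 1) the pool is (2, 6, 2, 3)
  blocked: W4 wants (2, 5, 3, 3), pool (2, 6, 2, 3) — not enough r3
  blocked: W2 wants (0, 0, 3, 1), pool (2, 6, 2, 3) — not enough r3
Permanently blocked: W4 and W2.


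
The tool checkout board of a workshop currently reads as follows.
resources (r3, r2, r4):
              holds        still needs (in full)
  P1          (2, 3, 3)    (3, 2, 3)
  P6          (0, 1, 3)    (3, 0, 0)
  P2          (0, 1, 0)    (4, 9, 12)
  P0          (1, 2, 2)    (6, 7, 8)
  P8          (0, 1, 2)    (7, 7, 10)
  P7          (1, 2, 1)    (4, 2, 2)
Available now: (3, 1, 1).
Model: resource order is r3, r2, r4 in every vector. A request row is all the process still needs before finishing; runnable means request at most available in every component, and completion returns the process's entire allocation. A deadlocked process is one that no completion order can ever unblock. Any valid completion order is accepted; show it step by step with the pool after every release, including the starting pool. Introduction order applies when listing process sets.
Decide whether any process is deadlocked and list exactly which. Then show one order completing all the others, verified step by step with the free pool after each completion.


No process is deadlocked.
Key observation: starting with P6, each completion frees enough for the next — no one is permanently blocked.
One completion order for the rest: P6, P1, P7, P0, P8, P2. Check, step by step:
  pool = (3, 1, 1)
  run P6 (needs (3, 0, 0), free (3, 1, 1)); after release of (0, 1, 3) the pool is (3, 2, 4)
  run P1 (needs (3, 2, 3), free (3, 2, 4)); after release of (2, 3, 3) the pool is (5, 5, 7)
  run P7 (needs (4, 2, 2), free (5, 5, 7)); after release of (1, 2, 1) the pool is (6, 7, 8)
  run P0 (needs (6, 7, 8), free (6, 7, 8)); after release of (1, 2, 2) the pool is (7, 9, 10)
  run P8 (needs (7, 7, 10), free (7, 9, 10)); after release of (0, 1, 2) the pool is (7, 10, 12)
  run P2 (needs (4, 9, 12), free (7, 10, 12)); after release of (0, 1, 0) the pool is (7, 11, 12)


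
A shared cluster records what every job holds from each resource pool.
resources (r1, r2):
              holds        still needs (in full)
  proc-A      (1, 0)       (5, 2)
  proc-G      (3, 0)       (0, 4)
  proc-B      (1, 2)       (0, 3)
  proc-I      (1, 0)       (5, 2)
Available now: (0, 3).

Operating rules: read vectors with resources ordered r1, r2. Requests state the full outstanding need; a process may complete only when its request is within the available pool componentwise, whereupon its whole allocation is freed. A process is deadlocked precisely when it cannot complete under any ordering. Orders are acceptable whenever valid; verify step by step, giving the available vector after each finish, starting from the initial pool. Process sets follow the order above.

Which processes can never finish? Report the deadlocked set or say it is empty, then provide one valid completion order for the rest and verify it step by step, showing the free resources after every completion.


Deadlocked set: proc-A and proc-I.
Key observation: the pool after proc-B, proc-G is (4, 5); every surviving request exceeds it in r1, so progress ends there.
One completion order for the rest: proc-B, proc-G. Verifying each step:
  pool = (0, 3)
  proc-B needs (0, 3) <= (0, 3) -> finishes; pool += (1, 2) = (1, 5)
  proc-G needs (0, 4) <= (1, 5) -> finishes; pool += (3, 0) = (4, 5)
None of the blocked processes ever fits:
  proc-A cannot run: need (5, 2) vs free (4, 5) (insufficient r1)
  proc-I cannot run: need (5, 2) vs free (4, 5) (insufficient r1)
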